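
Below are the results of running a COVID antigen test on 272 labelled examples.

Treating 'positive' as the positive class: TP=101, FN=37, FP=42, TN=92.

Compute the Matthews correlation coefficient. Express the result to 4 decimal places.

MCC = (TP·TN − FP·FN) / √((TP+FP)(TP+FN)(TN+FP)(TN+FN))
Numerator = 101·92 − 42·37 = 7738
Denominator = √(143·138·134·129) = √341121924 = 18469.4863
MCC = 7738 / 18469.4863 = 0.4190

0.4190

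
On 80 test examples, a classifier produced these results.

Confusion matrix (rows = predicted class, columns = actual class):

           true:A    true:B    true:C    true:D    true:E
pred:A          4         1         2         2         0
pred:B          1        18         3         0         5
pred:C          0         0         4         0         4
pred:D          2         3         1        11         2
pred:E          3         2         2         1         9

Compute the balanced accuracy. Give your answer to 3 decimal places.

Balanced accuracy = mean of per-class recall.
  A: recall = 4/10 = 0.4000
  B: recall = 18/24 = 0.7500
  C: recall = 4/12 = 0.3333
  D: recall = 11/14 = 0.7857
  E: recall = 9/20 = 0.4500
Mean = (0.4000 + 0.7500 + 0.3333 + 0.7857 + 0.4500) / 5 = 0.544

0.544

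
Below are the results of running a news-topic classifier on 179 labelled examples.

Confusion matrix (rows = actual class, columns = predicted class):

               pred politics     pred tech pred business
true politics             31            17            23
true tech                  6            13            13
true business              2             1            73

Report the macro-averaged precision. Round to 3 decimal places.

0.628

Per-class precision (TP/(TP+FP)):
  politics: TP=31, FP=6+2=8 → 31/39 = 0.7949
  tech: TP=13, FP=17+1=18 → 13/31 = 0.4194
  business: TP=73, FP=23+13=36 → 73/109 = 0.6697
Macro-precision = mean = (0.7949 + 0.4194 + 0.6697) / 3 = 0.628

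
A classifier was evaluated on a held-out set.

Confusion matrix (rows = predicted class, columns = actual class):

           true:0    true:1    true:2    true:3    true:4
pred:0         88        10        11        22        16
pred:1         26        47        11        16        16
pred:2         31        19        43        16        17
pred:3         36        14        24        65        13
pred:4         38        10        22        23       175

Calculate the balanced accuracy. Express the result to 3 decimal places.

0.491

Balanced accuracy = mean of per-class recall.
  0: recall = 88/219 = 0.4018
  1: recall = 47/100 = 0.4700
  2: recall = 43/111 = 0.3874
  3: recall = 65/142 = 0.4577
  4: recall = 175/237 = 0.7384
Mean = (0.4018 + 0.4700 + 0.3874 + 0.4577 + 0.7384) / 5 = 0.491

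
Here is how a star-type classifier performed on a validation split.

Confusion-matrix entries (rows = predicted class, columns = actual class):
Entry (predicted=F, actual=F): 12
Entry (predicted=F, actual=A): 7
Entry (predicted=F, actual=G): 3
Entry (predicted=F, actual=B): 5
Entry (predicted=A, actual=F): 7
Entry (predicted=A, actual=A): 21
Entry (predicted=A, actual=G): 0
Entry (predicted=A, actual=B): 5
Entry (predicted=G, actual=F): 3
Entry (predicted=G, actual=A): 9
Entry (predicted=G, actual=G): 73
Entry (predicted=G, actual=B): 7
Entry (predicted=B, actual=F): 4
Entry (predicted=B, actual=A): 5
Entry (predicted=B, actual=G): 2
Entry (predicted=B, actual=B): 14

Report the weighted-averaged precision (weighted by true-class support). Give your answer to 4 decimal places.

Per-class precision (TP/(TP+FP)):
  F: TP=12, FP=7+3+5=15 → 12/27 = 0.44444
  A: TP=21, FP=7+0+5=12 → 21/33 = 0.63636
  G: TP=73, FP=3+9+7=19 → 73/92 = 0.79348
  B: TP=14, FP=4+5+2=11 → 14/25 = 0.56000
Weighted-precision = Σ (supportᵢ/N)·precisionᵢ with N=177: (26/177)·0.44444 + (42/177)·0.63636 + (78/177)·0.79348 + (31/177)·0.56000 = 0.6640

0.6640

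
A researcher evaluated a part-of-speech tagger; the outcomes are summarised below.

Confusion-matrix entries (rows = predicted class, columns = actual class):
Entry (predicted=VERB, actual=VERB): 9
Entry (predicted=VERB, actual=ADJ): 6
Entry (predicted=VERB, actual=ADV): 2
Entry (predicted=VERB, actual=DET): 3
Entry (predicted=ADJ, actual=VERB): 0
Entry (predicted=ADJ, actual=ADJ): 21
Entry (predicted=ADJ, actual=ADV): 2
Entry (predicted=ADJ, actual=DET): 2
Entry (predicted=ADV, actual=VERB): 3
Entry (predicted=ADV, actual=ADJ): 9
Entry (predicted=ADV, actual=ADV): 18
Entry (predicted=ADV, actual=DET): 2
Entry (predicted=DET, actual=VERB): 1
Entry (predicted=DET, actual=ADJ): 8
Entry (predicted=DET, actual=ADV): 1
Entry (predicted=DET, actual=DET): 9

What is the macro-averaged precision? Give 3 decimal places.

Per-class precision (TP/(TP+FP)):
  VERB: TP=9, FP=6+2+3=11 → 9/20 = 0.4500
  ADJ: TP=21, FP=0+2+2=4 → 21/25 = 0.8400
  ADV: TP=18, FP=3+9+2=14 → 18/32 = 0.5625
  DET: TP=9, FP=1+8+1=10 → 9/19 = 0.4737
Macro-precision = mean = (0.4500 + 0.8400 + 0.5625 + 0.4737) / 4 = 0.582

0.582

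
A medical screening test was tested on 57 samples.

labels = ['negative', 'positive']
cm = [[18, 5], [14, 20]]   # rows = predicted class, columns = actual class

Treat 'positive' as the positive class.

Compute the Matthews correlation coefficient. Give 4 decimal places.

MCC = (TP·TN − FP·FN) / √((TP+FP)(TP+FN)(TN+FP)(TN+FN))
Numerator = 20·18 − 14·5 = 290
Denominator = √(34·25·32·23) = √625600 = 790.9488
MCC = 290 / 790.9488 = 0.3666

0.3666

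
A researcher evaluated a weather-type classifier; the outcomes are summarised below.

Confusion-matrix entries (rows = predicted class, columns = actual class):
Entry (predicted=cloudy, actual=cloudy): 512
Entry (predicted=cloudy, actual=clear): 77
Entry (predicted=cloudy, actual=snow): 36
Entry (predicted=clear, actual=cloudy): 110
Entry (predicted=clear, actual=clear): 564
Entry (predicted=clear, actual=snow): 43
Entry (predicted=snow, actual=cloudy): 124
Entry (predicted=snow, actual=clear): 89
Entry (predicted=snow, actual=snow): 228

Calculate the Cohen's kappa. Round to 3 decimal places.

0.584

Observed agreement pₒ = trace/N = 1304/1783 = 0.7314
Expected agreement pₑ = Σ (rowᵢ·colᵢ)/N² = (746·625 + 730·717 + 307·441)/1783² = 0.3539
κ = (pₒ − pₑ)/(1 − pₑ) = (0.7314 − 0.3539)/(1 − 0.3539) = 0.584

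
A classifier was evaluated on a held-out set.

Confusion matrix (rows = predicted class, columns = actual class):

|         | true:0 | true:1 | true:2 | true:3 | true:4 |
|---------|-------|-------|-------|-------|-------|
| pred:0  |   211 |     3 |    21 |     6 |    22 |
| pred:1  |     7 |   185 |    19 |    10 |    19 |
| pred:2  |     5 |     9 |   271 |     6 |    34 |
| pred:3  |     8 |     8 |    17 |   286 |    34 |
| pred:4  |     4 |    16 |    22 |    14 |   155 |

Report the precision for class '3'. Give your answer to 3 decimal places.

precision = TP/(TP+FP).
3: TP=286, FP=8+8+17+34=67 → 286/353 = 0.8102

0.810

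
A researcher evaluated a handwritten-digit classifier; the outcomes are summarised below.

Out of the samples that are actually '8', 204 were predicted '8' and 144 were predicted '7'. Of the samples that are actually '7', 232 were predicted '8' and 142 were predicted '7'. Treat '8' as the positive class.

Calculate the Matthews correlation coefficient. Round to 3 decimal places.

MCC = (TP·TN − FP·FN) / √((TP+FP)(TP+FN)(TN+FP)(TN+FN))
Numerator = 204·142 − 232·144 = -4440
Denominator = √(436·348·374·286) = √16229433792 = 127394.7950
MCC = -4440 / 127394.7950 = -0.035

-0.035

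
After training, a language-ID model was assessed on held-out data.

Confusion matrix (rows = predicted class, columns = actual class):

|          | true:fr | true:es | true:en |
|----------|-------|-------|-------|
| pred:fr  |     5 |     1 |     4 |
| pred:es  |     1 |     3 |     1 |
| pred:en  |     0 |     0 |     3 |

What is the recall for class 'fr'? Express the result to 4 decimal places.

0.8333

recall = TP/(TP+FN).
fr: TP=5, FN=1+0=1 → 5/6 = 0.83333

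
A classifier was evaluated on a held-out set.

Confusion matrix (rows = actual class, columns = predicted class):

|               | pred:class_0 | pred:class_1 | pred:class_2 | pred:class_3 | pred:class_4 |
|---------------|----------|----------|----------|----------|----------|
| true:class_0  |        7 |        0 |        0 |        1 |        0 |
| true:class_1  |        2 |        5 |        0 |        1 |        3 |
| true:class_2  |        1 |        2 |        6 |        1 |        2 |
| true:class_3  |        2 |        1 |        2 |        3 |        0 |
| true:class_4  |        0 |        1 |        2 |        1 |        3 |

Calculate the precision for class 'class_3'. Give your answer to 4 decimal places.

0.4286

One-vs-rest for 'class_3': TP = diagonal; FP = other classes predicted 'class_3'; FN = 'class_3' predicted as other.
precision = TP/(TP+FP).
class_3: TP=3, FP=1+1+1+1=4 → 3/7 = 0.42857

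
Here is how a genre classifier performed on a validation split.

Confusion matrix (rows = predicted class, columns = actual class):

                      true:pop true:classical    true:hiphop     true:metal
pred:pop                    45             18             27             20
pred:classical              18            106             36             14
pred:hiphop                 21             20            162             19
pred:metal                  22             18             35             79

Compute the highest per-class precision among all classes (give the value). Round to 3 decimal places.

Per-class precision (TP/(TP+FP)):
  pop: TP=45, FP=18+27+20=65 → 45/110 = 0.4091
  classical: TP=106, FP=18+36+14=68 → 106/174 = 0.6092
  hiphop: TP=162, FP=21+20+19=60 → 162/222 = 0.7297
  metal: TP=79, FP=22+18+35=75 → 79/154 = 0.5130
Highest is class 'hiphop' with precision = 0.730.

0.730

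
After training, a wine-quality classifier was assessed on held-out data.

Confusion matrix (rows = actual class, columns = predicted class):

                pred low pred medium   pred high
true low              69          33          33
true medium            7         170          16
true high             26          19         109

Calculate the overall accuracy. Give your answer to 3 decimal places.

0.722

Accuracy = trace / total = (69+170+109=348) / 482 = 348/482 = 0.722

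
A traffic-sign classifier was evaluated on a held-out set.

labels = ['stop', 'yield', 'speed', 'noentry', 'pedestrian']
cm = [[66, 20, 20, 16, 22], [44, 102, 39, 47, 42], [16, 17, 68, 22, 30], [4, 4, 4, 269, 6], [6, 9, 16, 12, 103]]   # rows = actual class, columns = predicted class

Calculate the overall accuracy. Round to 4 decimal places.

0.6056

Accuracy = trace / total = (66+102+68+269+103=608) / 1004 = 608/1004 = 0.6056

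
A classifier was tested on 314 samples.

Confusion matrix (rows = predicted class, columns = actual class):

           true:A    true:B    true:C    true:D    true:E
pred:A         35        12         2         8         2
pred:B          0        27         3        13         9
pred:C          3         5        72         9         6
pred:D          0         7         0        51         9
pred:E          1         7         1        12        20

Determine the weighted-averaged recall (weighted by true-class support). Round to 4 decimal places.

Per-class recall (TP/(TP+FN)):
  A: TP=35, FN=0+3+0+1=4 → 35/39 = 0.89744
  B: TP=27, FN=12+5+7+7=31 → 27/58 = 0.46552
  C: TP=72, FN=2+3+0+1=6 → 72/78 = 0.92308
  D: TP=51, FN=8+13+9+12=42 → 51/93 = 0.54839
  E: TP=20, FN=2+9+6+9=26 → 20/46 = 0.43478
Weighted-recall = Σ (supportᵢ/N)·recallᵢ with N=314: (39/314)·0.89744 + (58/314)·0.46552 + (78/314)·0.92308 + (93/314)·0.54839 + (46/314)·0.43478 = 0.6529

0.6529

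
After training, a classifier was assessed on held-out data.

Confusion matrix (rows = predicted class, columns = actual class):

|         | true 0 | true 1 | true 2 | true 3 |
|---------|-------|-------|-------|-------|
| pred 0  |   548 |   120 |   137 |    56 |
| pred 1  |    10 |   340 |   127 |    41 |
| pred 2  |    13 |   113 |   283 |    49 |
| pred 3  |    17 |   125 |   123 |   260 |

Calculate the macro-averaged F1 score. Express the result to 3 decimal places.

Per-class F1 score (2·TP/(2·TP+FP+FN)):
  0: TP=548, FP=120+137+56=313, FN=10+13+17=40 → 1096/1449 = 0.7564
  1: TP=340, FP=10+127+41=178, FN=120+113+125=358 → 680/1216 = 0.5592
  2: TP=283, FP=13+113+49=175, FN=137+127+123=387 → 566/1128 = 0.5018
  3: TP=260, FP=17+125+123=265, FN=56+41+49=146 → 520/931 = 0.5585
Macro-F1 score = mean = (0.7564 + 0.5592 + 0.5018 + 0.5585) / 4 = 0.594

0.594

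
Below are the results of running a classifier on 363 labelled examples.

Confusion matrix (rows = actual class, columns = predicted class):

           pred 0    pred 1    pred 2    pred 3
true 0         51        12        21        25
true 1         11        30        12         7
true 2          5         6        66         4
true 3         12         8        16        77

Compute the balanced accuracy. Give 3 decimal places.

Balanced accuracy = mean of per-class recall.
  0: recall = 51/109 = 0.4679
  1: recall = 30/60 = 0.5000
  2: recall = 66/81 = 0.8148
  3: recall = 77/113 = 0.6814
Mean = (0.4679 + 0.5000 + 0.8148 + 0.6814) / 4 = 0.616

0.616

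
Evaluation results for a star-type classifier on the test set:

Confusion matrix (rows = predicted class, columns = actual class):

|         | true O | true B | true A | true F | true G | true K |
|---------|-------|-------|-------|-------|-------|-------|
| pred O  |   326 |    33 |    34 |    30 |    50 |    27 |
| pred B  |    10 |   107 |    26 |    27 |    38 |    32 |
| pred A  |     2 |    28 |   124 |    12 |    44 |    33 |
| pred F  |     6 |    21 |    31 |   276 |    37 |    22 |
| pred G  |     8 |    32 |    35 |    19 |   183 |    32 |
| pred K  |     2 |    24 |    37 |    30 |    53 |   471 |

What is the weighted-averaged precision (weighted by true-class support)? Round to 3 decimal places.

0.640

Per-class precision (TP/(TP+FP)):
  O: TP=326, FP=33+34+30+50+27=174 → 326/500 = 0.6520
  B: TP=107, FP=10+26+27+38+32=133 → 107/240 = 0.4458
  A: TP=124, FP=2+28+12+44+33=119 → 124/243 = 0.5103
  F: TP=276, FP=6+21+31+37+22=117 → 276/393 = 0.7023
  G: TP=183, FP=8+32+35+19+32=126 → 183/309 = 0.5922
  K: TP=471, FP=2+24+37+30+53=146 → 471/617 = 0.7634
Weighted-precision = Σ (supportᵢ/N)·precisionᵢ with N=2302: (354/2302)·0.6520 + (245/2302)·0.4458 + (287/2302)·0.5103 + (394/2302)·0.7023 + (405/2302)·0.5922 + (617/2302)·0.7634 = 0.640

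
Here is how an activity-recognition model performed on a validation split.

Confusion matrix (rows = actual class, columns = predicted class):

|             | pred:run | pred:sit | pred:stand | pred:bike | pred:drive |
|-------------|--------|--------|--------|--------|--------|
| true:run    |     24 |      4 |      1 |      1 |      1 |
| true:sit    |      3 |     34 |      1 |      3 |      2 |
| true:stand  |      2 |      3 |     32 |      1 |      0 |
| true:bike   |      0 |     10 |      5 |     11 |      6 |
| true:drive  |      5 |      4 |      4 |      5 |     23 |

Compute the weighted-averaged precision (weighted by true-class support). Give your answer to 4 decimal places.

Per-class precision (TP/(TP+FP)):
  run: TP=24, FP=3+2+0+5=10 → 24/34 = 0.70588
  sit: TP=34, FP=4+3+10+4=21 → 34/55 = 0.61818
  stand: TP=32, FP=1+1+5+4=11 → 32/43 = 0.74419
  bike: TP=11, FP=1+3+1+5=10 → 11/21 = 0.52381
  drive: TP=23, FP=1+2+0+6=9 → 23/32 = 0.71875
Weighted-precision = Σ (supportᵢ/N)·precisionᵢ with N=185: (31/185)·0.70588 + (43/185)·0.61818 + (38/185)·0.74419 + (32/185)·0.52381 + (41/185)·0.71875 = 0.6647

0.6647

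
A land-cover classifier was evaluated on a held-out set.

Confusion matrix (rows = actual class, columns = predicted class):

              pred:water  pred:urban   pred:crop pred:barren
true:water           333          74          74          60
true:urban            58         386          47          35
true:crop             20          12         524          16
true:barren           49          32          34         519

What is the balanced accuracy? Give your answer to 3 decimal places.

0.771

Balanced accuracy = mean of per-class recall.
  water: recall = 333/541 = 0.6155
  urban: recall = 386/526 = 0.7338
  crop: recall = 524/572 = 0.9161
  barren: recall = 519/634 = 0.8186
Mean = (0.6155 + 0.7338 + 0.9161 + 0.8186) / 4 = 0.771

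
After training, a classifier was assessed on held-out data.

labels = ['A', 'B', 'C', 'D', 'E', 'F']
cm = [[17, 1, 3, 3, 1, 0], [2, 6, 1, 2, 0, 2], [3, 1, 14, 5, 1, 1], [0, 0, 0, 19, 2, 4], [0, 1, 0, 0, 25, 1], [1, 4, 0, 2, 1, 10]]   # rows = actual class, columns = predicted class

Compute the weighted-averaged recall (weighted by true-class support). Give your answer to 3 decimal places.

0.684

Per-class recall (TP/(TP+FN)):
  A: TP=17, FN=1+3+3+1+0=8 → 17/25 = 0.6800
  B: TP=6, FN=2+1+2+0+2=7 → 6/13 = 0.4615
  C: TP=14, FN=3+1+5+1+1=11 → 14/25 = 0.5600
  D: TP=19, FN=0+0+0+2+4=6 → 19/25 = 0.7600
  E: TP=25, FN=0+1+0+0+1=2 → 25/27 = 0.9259
  F: TP=10, FN=1+4+0+2+1=8 → 10/18 = 0.5556
Weighted-recall = Σ (supportᵢ/N)·recallᵢ with N=133: (25/133)·0.6800 + (13/133)·0.4615 + (25/133)·0.5600 + (25/133)·0.7600 + (27/133)·0.9259 + (18/133)·0.5556 = 0.684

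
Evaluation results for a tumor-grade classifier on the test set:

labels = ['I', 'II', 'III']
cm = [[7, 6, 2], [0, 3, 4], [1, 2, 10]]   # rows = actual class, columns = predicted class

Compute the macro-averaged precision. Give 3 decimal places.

0.591

Per-class precision (TP/(TP+FP)):
  I: TP=7, FP=0+1=1 → 7/8 = 0.8750
  II: TP=3, FP=6+2=8 → 3/11 = 0.2727
  III: TP=10, FP=2+4=6 → 10/16 = 0.6250
Macro-precision = mean = (0.8750 + 0.2727 + 0.6250) / 3 = 0.591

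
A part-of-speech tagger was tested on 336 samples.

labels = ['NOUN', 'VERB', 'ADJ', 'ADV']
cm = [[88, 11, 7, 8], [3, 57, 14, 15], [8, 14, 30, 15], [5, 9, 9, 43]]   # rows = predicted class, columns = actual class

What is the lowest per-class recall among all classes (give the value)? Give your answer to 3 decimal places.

0.500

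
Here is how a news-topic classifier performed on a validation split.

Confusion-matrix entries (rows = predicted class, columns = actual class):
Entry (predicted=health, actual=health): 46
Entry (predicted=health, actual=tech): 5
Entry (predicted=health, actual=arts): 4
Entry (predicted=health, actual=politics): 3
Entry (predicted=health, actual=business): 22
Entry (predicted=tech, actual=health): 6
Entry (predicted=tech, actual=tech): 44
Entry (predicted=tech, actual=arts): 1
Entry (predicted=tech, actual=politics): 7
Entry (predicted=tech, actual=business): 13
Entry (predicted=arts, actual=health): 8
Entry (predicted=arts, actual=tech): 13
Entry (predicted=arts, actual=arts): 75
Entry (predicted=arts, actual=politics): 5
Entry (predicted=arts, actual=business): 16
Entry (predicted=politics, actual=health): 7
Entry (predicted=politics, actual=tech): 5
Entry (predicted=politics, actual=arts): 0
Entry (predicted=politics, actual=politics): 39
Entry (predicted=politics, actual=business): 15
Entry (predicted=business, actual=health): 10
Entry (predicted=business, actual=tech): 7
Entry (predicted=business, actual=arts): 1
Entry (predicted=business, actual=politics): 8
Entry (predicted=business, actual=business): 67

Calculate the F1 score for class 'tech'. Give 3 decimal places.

Treat 'tech' as positive and all other classes as negative.
F1 score = 2·TP/(2·TP+FP+FN).
tech: TP=44, FP=6+1+7+13=27, FN=5+13+5+7=30 → 88/145 = 0.6069

0.607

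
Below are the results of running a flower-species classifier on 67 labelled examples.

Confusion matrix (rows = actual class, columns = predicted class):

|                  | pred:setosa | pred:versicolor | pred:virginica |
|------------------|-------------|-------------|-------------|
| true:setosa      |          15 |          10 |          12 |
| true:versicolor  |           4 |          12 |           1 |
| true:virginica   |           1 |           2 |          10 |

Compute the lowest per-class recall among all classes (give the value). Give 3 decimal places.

0.405

Per-class recall (TP/(TP+FN)):
  setosa: TP=15, FN=10+12=22 → 15/37 = 0.4054
  versicolor: TP=12, FN=4+1=5 → 12/17 = 0.7059
  virginica: TP=10, FN=1+2=3 → 10/13 = 0.7692
Lowest is class 'setosa' with recall = 0.405.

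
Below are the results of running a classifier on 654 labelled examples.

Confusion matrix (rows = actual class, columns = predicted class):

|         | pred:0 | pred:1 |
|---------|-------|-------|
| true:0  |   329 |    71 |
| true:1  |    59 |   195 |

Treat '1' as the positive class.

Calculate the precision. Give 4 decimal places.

Precision = TP/(TP+FP) = 195/(195+71) = 195/266 = 0.7331

0.7331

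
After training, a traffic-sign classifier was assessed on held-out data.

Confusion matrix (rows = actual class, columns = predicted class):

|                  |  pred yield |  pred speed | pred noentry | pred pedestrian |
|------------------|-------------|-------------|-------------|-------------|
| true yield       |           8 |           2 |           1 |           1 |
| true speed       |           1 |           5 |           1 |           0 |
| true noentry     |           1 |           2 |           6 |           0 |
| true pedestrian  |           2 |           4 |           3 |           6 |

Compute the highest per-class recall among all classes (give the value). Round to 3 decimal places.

0.714

Per-class recall (TP/(TP+FN)):
  yield: TP=8, FN=2+1+1=4 → 8/12 = 0.6667
  speed: TP=5, FN=1+1+0=2 → 5/7 = 0.7143
  noentry: TP=6, FN=1+2+0=3 → 6/9 = 0.6667
  pedestrian: TP=6, FN=2+4+3=9 → 6/15 = 0.4000
Highest is class 'speed' with recall = 0.714.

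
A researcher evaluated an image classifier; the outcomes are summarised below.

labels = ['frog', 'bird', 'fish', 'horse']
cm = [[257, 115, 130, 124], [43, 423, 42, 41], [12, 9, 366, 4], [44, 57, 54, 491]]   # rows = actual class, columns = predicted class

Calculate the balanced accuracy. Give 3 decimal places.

0.719

Balanced accuracy = mean of per-class recall.
  frog: recall = 257/626 = 0.4105
  bird: recall = 423/549 = 0.7705
  fish: recall = 366/391 = 0.9361
  horse: recall = 491/646 = 0.7601
Mean = (0.4105 + 0.7705 + 0.9361 + 0.7601) / 4 = 0.719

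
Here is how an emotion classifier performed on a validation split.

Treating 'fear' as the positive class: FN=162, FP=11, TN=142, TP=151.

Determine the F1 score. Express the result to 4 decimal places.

Precision = TP/(TP+FP) = 151/162 = 0.9321
Recall = TP/(TP+FN) = 151/313 = 0.4824
F1 = 2·TP/(2·TP+FP+FN) = 302/475 = 0.6358

0.6358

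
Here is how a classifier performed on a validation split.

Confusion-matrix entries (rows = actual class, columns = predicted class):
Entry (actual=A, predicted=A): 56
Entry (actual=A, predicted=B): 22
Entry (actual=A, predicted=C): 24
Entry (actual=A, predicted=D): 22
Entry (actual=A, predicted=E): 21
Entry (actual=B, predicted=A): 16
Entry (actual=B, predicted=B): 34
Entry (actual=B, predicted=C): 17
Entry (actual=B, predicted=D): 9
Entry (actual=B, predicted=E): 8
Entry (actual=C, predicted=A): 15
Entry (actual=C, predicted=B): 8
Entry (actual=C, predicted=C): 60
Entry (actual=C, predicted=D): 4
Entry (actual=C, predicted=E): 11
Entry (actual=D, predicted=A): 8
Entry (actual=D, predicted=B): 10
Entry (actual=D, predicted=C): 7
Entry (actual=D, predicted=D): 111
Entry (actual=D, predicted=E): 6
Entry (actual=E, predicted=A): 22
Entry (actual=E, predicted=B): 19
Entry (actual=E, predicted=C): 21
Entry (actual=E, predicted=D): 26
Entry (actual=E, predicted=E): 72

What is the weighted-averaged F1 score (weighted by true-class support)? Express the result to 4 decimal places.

0.5236

Per-class F1 score (2·TP/(2·TP+FP+FN)):
  A: TP=56, FP=16+15+8+22=61, FN=22+24+22+21=89 → 112/262 = 0.42748
  B: TP=34, FP=22+8+10+19=59, FN=16+17+9+8=50 → 68/177 = 0.38418
  C: TP=60, FP=24+17+7+21=69, FN=15+8+4+11=38 → 120/227 = 0.52863
  D: TP=111, FP=22+9+4+26=61, FN=8+10+7+6=31 → 222/314 = 0.70701
  E: TP=72, FP=21+8+11+6=46, FN=22+19+21+26=88 → 144/278 = 0.51799
Weighted-F1 score = Σ (supportᵢ/N)·F1 scoreᵢ with N=629: (145/629)·0.42748 + (84/629)·0.38418 + (98/629)·0.52863 + (142/629)·0.70701 + (160/629)·0.51799 = 0.5236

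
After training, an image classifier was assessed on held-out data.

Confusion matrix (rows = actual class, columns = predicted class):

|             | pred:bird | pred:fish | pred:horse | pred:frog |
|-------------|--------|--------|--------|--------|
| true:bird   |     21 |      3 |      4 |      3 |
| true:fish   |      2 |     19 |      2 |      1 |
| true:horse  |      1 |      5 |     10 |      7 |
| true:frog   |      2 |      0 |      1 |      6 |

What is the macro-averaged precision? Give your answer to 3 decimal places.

Per-class precision (TP/(TP+FP)):
  bird: TP=21, FP=2+1+2=5 → 21/26 = 0.8077
  fish: TP=19, FP=3+5+0=8 → 19/27 = 0.7037
  horse: TP=10, FP=4+2+1=7 → 10/17 = 0.5882
  frog: TP=6, FP=3+1+7=11 → 6/17 = 0.3529
Macro-precision = mean = (0.8077 + 0.7037 + 0.5882 + 0.3529) / 4 = 0.613

0.613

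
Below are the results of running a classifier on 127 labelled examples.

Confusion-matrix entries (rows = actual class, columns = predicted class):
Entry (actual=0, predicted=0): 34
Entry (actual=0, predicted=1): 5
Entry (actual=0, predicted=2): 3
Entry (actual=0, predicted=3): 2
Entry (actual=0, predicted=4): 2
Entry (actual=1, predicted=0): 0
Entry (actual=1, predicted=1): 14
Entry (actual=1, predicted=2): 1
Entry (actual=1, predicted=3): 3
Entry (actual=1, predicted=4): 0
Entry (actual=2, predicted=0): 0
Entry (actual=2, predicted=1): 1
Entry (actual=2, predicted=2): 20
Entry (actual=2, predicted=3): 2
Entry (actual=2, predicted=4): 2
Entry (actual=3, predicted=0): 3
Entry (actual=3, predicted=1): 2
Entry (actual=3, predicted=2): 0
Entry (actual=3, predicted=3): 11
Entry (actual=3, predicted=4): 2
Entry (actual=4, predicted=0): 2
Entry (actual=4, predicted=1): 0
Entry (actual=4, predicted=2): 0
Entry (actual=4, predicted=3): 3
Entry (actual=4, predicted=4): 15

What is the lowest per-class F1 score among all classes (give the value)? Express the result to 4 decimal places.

0.5641

Per-class F1 score (2·TP/(2·TP+FP+FN)):
  0: TP=34, FP=0+0+3+2=5, FN=5+3+2+2=12 → 68/85 = 0.80000
  1: TP=14, FP=5+1+2+0=8, FN=0+1+3+0=4 → 28/40 = 0.70000
  2: TP=20, FP=3+1+0+0=4, FN=0+1+2+2=5 → 40/49 = 0.81633
  3: TP=11, FP=2+3+2+3=10, FN=3+2+0+2=7 → 22/39 = 0.56410
  4: TP=15, FP=2+0+2+2=6, FN=2+0+0+3=5 → 30/41 = 0.73171
Lowest is class '3' with F1 score = 0.5641.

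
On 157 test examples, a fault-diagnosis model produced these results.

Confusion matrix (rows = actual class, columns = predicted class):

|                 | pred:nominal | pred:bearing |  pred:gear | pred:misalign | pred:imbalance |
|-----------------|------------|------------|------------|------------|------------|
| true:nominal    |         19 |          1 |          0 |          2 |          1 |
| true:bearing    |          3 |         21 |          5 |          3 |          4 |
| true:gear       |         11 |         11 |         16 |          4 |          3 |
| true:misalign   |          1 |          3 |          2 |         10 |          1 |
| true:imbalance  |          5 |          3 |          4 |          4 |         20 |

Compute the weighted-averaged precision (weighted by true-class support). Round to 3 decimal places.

0.570

Per-class precision (TP/(TP+FP)):
  nominal: TP=19, FP=3+11+1+5=20 → 19/39 = 0.4872
  bearing: TP=21, FP=1+11+3+3=18 → 21/39 = 0.5385
  gear: TP=16, FP=0+5+2+4=11 → 16/27 = 0.5926
  misalign: TP=10, FP=2+3+4+4=13 → 10/23 = 0.4348
  imbalance: TP=20, FP=1+4+3+1=9 → 20/29 = 0.6897
Weighted-precision = Σ (supportᵢ/N)·precisionᵢ with N=157: (23/157)·0.4872 + (36/157)·0.5385 + (45/157)·0.5926 + (17/157)·0.4348 + (36/157)·0.6897 = 0.570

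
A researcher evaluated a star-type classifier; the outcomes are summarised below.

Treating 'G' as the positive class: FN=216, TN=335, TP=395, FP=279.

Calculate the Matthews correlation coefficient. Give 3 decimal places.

0.193

MCC = (TP·TN − FP·FN) / √((TP+FP)(TP+FN)(TN+FP)(TN+FN))
Numerator = 395·335 − 279·216 = 72061
Denominator = √(674·611·614·551) = √139322441596 = 373259.2150
MCC = 72061 / 373259.2150 = 0.193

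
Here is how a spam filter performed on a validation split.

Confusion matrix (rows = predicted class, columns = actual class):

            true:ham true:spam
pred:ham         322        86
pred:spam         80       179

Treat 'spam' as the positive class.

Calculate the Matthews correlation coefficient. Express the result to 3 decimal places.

MCC = (TP·TN − FP·FN) / √((TP+FP)(TP+FN)(TN+FP)(TN+FN))
Numerator = 179·322 − 80·86 = 50758
Denominator = √(259·265·402·408) = √11257238160 = 106100.1327
MCC = 50758 / 106100.1327 = 0.478

0.478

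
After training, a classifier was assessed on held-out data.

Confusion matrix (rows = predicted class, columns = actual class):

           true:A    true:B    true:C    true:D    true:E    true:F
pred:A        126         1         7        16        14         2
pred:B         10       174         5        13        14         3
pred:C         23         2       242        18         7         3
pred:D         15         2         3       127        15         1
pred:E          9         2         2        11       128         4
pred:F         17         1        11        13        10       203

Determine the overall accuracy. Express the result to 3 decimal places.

0.797

Accuracy = trace / total = (126+174+242+127+128+203=1000) / 1254 = 1000/1254 = 0.797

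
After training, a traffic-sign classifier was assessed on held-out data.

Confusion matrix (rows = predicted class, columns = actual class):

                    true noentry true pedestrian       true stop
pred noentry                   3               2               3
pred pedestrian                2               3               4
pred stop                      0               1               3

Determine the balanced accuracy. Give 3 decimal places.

0.467

Balanced accuracy = mean of per-class recall.
  noentry: recall = 3/5 = 0.6000
  pedestrian: recall = 3/6 = 0.5000
  stop: recall = 3/10 = 0.3000
Mean = (0.6000 + 0.5000 + 0.3000) / 3 = 0.467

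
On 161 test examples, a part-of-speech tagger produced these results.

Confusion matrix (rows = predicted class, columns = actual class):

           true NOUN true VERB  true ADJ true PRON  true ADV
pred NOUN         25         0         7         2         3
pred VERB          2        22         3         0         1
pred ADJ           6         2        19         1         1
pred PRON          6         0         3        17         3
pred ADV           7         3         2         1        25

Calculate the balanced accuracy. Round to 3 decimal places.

Balanced accuracy = mean of per-class recall.
  NOUN: recall = 25/46 = 0.5435
  VERB: recall = 22/27 = 0.8148
  ADJ: recall = 19/34 = 0.5588
  PRON: recall = 17/21 = 0.8095
  ADV: recall = 25/33 = 0.7576
Mean = (0.5435 + 0.8148 + 0.5588 + 0.8095 + 0.7576) / 5 = 0.697

0.697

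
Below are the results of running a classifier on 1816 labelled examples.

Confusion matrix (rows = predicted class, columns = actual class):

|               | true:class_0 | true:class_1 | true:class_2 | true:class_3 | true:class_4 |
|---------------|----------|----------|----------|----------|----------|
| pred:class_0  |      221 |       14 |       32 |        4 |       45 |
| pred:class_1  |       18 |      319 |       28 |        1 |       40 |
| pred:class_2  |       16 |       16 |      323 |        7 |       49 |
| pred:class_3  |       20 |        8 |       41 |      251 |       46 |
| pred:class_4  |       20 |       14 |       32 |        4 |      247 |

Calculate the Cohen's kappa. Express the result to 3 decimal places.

0.686

Observed agreement pₒ = trace/N = 1361/1816 = 0.7494
Expected agreement pₑ = Σ (rowᵢ·colᵢ)/N² = (295·316 + 371·406 + 456·411 + 267·366 + 427·317)/1816² = 0.2014
κ = (pₒ − pₑ)/(1 − pₑ) = (0.7494 − 0.2014)/(1 − 0.2014) = 0.686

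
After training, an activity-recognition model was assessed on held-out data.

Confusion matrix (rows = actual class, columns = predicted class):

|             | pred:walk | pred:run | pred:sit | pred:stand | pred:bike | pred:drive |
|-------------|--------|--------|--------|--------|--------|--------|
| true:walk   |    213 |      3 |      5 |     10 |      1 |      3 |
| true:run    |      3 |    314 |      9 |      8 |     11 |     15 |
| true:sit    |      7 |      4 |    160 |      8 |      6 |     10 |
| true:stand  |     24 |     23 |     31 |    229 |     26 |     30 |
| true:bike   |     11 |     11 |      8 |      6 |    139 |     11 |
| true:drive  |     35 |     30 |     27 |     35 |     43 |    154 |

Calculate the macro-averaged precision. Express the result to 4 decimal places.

0.7147

Per-class precision (TP/(TP+FP)):
  walk: TP=213, FP=3+7+24+11+35=80 → 213/293 = 0.72696
  run: TP=314, FP=3+4+23+11+30=71 → 314/385 = 0.81558
  sit: TP=160, FP=5+9+31+8+27=80 → 160/240 = 0.66667
  stand: TP=229, FP=10+8+8+6+35=67 → 229/296 = 0.77365
  bike: TP=139, FP=1+11+6+26+43=87 → 139/226 = 0.61504
  drive: TP=154, FP=3+15+10+30+11=69 → 154/223 = 0.69058
Macro-precision = mean = (0.72696 + 0.81558 + 0.66667 + 0.77365 + 0.61504 + 0.69058) / 6 = 0.7147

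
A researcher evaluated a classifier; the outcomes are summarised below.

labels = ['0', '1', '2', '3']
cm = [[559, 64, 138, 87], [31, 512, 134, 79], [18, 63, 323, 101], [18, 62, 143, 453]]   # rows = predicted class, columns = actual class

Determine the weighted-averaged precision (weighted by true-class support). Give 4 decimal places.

Per-class precision (TP/(TP+FP)):
  0: TP=559, FP=64+138+87=289 → 559/848 = 0.65920
  1: TP=512, FP=31+134+79=244 → 512/756 = 0.67725
  2: TP=323, FP=18+63+101=182 → 323/505 = 0.63960
  3: TP=453, FP=18+62+143=223 → 453/676 = 0.67012
Weighted-precision = Σ (supportᵢ/N)·precisionᵢ with N=2785: (626/2785)·0.65920 + (701/2785)·0.67725 + (738/2785)·0.63960 + (720/2785)·0.67012 = 0.6614

0.6614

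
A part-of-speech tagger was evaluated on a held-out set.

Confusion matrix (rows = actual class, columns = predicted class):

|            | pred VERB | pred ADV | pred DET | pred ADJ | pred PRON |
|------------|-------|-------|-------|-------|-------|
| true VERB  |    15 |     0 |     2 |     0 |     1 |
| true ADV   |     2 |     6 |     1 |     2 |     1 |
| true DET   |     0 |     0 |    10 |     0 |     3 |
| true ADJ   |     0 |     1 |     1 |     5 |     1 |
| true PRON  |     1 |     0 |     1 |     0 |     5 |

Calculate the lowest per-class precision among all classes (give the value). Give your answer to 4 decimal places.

0.4545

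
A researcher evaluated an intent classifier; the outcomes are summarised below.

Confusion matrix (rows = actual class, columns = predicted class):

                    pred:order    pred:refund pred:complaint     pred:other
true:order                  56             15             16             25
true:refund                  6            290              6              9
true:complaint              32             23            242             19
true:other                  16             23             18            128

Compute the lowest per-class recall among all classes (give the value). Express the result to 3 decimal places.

0.500

Per-class recall (TP/(TP+FN)):
  order: TP=56, FN=15+16+25=56 → 56/112 = 0.5000
  refund: TP=290, FN=6+6+9=21 → 290/311 = 0.9325
  complaint: TP=242, FN=32+23+19=74 → 242/316 = 0.7658
  other: TP=128, FN=16+23+18=57 → 128/185 = 0.6919
Lowest is class 'order' with recall = 0.500.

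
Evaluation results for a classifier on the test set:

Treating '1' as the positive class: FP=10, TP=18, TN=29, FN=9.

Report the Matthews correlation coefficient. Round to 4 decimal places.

0.4081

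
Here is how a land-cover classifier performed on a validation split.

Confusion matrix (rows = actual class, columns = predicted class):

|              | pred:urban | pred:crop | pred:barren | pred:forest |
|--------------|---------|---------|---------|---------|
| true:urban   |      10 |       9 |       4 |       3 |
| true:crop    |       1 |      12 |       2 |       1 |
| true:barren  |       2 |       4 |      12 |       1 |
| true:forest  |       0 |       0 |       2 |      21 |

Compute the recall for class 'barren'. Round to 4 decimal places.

Take TP from the diagonal, FP from the rest of the 'barren' prediction marginal, FN from the rest of the 'barren' actual marginal.
recall = TP/(TP+FN).
barren: TP=12, FN=2+4+1=7 → 12/19 = 0.63158

0.6316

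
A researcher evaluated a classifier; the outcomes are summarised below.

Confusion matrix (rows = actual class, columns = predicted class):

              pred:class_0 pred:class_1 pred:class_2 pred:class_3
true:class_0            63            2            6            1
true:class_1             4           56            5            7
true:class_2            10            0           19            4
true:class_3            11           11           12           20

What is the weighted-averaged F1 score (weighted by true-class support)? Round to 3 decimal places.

0.674

Per-class F1 score (2·TP/(2·TP+FP+FN)):
  class_0: TP=63, FP=4+10+11=25, FN=2+6+1=9 → 126/160 = 0.7875
  class_1: TP=56, FP=2+0+11=13, FN=4+5+7=16 → 112/141 = 0.7943
  class_2: TP=19, FP=6+5+12=23, FN=10+0+4=14 → 38/75 = 0.5067
  class_3: TP=20, FP=1+7+4=12, FN=11+11+12=34 → 40/86 = 0.4651
Weighted-F1 score = Σ (supportᵢ/N)·F1 scoreᵢ with N=231: (72/231)·0.7875 + (72/231)·0.7943 + (33/231)·0.5067 + (54/231)·0.4651 = 0.674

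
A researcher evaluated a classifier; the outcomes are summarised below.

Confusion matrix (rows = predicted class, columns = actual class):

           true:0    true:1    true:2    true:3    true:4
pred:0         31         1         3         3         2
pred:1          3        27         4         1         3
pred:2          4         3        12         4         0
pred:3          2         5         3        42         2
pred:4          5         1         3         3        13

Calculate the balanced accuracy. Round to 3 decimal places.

Balanced accuracy = mean of per-class recall.
  0: recall = 31/45 = 0.6889
  1: recall = 27/37 = 0.7297
  2: recall = 12/25 = 0.4800
  3: recall = 42/53 = 0.7925
  4: recall = 13/20 = 0.6500
Mean = (0.6889 + 0.7297 + 0.4800 + 0.7925 + 0.6500) / 5 = 0.668

0.668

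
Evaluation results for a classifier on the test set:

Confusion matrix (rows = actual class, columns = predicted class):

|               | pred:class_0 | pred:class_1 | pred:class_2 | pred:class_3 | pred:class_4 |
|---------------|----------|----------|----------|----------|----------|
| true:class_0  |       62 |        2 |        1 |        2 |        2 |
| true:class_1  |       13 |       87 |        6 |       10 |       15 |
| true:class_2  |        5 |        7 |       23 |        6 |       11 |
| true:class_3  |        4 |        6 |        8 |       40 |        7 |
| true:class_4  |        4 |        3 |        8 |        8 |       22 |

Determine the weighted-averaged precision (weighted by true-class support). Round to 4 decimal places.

Per-class precision (TP/(TP+FP)):
  class_0: TP=62, FP=13+5+4+4=26 → 62/88 = 0.70455
  class_1: TP=87, FP=2+7+6+3=18 → 87/105 = 0.82857
  class_2: TP=23, FP=1+6+8+8=23 → 23/46 = 0.50000
  class_3: TP=40, FP=2+10+6+8=26 → 40/66 = 0.60606
  class_4: TP=22, FP=2+15+11+7=35 → 22/57 = 0.38596
Weighted-precision = Σ (supportᵢ/N)·precisionᵢ with N=362: (69/362)·0.70455 + (131/362)·0.82857 + (52/362)·0.50000 + (65/362)·0.60606 + (45/362)·0.38596 = 0.6628

0.6628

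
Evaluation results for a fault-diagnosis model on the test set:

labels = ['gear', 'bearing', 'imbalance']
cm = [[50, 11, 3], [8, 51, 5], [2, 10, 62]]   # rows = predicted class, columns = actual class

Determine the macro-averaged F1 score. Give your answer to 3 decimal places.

0.806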